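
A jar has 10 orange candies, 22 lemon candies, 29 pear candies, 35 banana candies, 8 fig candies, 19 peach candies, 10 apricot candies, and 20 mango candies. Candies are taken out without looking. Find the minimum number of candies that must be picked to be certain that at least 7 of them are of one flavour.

49

Put each drawn candy into a box by flavour. The largest draw with every box below 7 takes min(count, 6) from each flavour.
Σ min(cᵢ, 6) = 6 + 6 + 6 + 6 + 6 + 6 + 6 + 6 = 48.
Draw number 48 + 1 = 49 must push one box to 7.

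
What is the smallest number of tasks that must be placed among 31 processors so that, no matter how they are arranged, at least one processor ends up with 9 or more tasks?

With 248 tasks one could put exactly 8 in each of the 31 processors, and no processor would reach 9.
By the pigeonhole principle, one more task must land in a processor that already has 8, giving it 9.
So 31 × 8 + 1 = 249 tasks are required.

249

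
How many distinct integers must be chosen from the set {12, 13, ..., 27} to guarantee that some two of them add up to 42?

Two chosen integers sum to 42 exactly when both halves of some pair {x, 42−x} with 15 ≤ x ≤ 42−x ≤ 27 are chosen — 6 such pairs.
The remaining 4 elements (those with no distinct partner in range) can never complete a 42-sum, so the worst case takes all of them and one from each pair: 4 + 6 = 10.
By the pigeonhole principle, the 11th integer has to be the second member of some pair, so 10 + 1 = 11.

11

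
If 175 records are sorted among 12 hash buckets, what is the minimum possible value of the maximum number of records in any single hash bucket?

15

By the pigeonhole principle, the 12 hash buckets are the holes and the 175 records are the pigeons.
If every hash bucket held at most 14 records, the total would be at most 12 × 14 = 168, which is less than 175.
So some hash bucket holds at least ⌈175/12⌉ = 15 records.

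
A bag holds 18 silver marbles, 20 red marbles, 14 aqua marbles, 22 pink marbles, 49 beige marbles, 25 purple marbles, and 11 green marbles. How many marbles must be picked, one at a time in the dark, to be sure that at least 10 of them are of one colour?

An adversary could hand out at most 9 marbles per colour: 9 + 9 + 9 + 9 + 9 + 9 + 9 = 63 marbles and still no colour has 10.
Pigeonhole: one more marble lands in a colour already at 9, so 64 draws are enough and 63 are not.

64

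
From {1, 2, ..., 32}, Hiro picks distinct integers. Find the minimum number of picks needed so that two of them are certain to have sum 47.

Group the elements by complementary pair {x, 47−x}: {15,32}, {16,31}, {17,30}, …, giving 9 two-element pairs and 14 integers whose partner 47−x falls outside [1,32].
By the pigeonhole principle, treating each of those 23 groups as a pigeonhole, one can pick one integer per group — 23 integers — with no two summing to 47.
The 24th integer lands in an occupied pair, forcing a sum of 47.

24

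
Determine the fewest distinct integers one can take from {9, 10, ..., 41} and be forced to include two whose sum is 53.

19

A set avoiding the sum 53 can contain at most one of each pair {x, 53−x}, plus the 3 elements whose complement lies outside the range.
The integers 9, …, 26 (18 of them) are such a set: any two sum to at least 9+10 = 19 and at most 25+26 = 51 < 53.
By the pigeonhole principle, any 19th integer completes one of the 15 pairs, so 19 choices force a sum of 53.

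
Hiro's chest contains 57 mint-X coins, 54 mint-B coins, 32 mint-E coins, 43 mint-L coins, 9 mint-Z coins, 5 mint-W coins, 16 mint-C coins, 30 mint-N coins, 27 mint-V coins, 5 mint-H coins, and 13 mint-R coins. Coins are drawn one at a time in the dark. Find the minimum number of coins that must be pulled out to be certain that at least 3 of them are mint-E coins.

262

In the worst case for collecting mint-E coins, every non-mint-E coin comes out first.
There are 57 + 54 + 43 + 9 + 5 + 16 + 30 + 27 + 5 + 13 = 259 non-mint-E coins altogether.
After those, each further coin must be mint-E, so 259 + 3 = 262 draws guarantee 3 mint-E coins.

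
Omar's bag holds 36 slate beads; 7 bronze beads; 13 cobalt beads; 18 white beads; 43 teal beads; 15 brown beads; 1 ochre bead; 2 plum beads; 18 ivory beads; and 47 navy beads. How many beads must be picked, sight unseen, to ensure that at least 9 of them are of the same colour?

The 10 colours are the holes; the beads drawn are the pigeons.
To avoid 9 of any one colour, the worst case takes at most 8 of each colour, or every bead of a colour that has fewer than 8.
That gives 8 + 7 + 8 + 8 + 8 + 8 + 1 + 2 + 8 + 8 = 66 beads with no colour reaching 9.
The next bead forces some colour to 9, so 66 + 1 = 67.

67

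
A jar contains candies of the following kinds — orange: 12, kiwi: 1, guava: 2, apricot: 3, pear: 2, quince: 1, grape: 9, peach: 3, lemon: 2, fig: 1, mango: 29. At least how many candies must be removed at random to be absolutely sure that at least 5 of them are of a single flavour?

By pigeonhole, put each drawn candy into a box by flavour. The largest draw with every box below 5 takes min(count, 4) from each flavour; flavours with fewer than 4 contribute all they have.
Σ min(cᵢ, 4) = 4 + 1 + 2 + 3 + 2 + 1 + 4 + 3 + 2 + 1 + 4 = 27.
Draw number 27 + 1 = 28 must push one box to 5.

28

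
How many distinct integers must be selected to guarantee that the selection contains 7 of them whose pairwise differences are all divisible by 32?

193

Integers whose pairwise differences are multiples of 32 are exactly those sharing a remainder mod 32. The 32 residue classes mod 32 are the pigeonholes.
With 192 integers one could put 6 in each residue class and have no class reach 7.
The 193rd integer pushes some class to 7, so 32·6 + 1 = 193.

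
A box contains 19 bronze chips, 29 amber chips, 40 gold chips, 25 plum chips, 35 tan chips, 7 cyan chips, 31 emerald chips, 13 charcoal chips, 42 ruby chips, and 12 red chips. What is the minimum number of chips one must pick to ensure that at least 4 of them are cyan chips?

In the worst case for collecting cyan chips, every non-cyan chip comes out first.
There are 19 + 29 + 40 + 25 + 35 + 31 + 13 + 42 + 12 = 246 non-cyan chips altogether.
After those, each further chip must be cyan, so 246 + 4 = 250 draws guarantee 4 cyan chips.

250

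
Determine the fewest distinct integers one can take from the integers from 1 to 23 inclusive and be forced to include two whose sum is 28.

15

Group the elements by complementary pair {x, 28−x}: {5,23}, {6,22}, {7,21}, …, giving 9 two-element pairs; the single value 14 (it cannot pair with itself since the integers are distinct); and 4 integers whose partner 28−x falls outside [1,23].
Pigeonhole: treating each of those 14 groups as a pigeonhole, one can pick one integer per group — 14 integers — with no two summing to 28.
The 15th integer lands in an occupied pair, forcing a sum of 28.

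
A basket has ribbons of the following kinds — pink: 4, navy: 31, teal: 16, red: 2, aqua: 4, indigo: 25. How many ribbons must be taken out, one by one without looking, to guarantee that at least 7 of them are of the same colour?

An adversary could hand out at most 6 ribbons per colour (pink, red, aqua run out sooner): 4 + 6 + 6 + 2 + 4 + 6 = 28 ribbons and still no colour has 7.
One more ribbon lands in a colour already at 6, so 29 draws are enough and 28 are not.

29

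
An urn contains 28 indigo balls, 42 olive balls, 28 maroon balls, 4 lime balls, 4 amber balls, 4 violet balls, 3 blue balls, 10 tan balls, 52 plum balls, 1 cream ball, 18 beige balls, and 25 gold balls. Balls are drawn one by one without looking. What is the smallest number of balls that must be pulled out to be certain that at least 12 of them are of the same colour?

By the pigeonhole principle, put each drawn ball into a box by colour. The largest draw with every box below 12 takes min(count, 11) from each colour; colours with fewer than 11 contribute all they have.
Σ min(cᵢ, 11) = 11 + 11 + 11 + 4 + 4 + 4 + 3 + 10 + 11 + 1 + 11 + 11 = 92.
Draw number 92 + 1 = 93 must push one box to 12.

93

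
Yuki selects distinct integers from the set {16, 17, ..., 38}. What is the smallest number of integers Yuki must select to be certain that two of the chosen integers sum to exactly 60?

Two chosen integers sum to 60 exactly when both halves of some pair {x, 60−x} with 22 ≤ x ≤ 60−x ≤ 38 are chosen — 8 such pairs.
The remaining 7 elements (those with no distinct partner in range) can never complete a 60-sum, so the worst case takes all of them and one from each pair: 7 + 8 = 15.
Pigeonhole: the 16th integer has to be the second member of some pair, so 15 + 1 = 16.

16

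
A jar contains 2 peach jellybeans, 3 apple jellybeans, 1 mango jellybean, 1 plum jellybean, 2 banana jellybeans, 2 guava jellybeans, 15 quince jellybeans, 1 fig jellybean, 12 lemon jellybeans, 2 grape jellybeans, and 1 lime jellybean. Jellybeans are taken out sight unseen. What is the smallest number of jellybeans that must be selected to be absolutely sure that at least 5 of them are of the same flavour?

The 11 flavours are the holes; the jellybeans drawn are the pigeons.
To avoid 5 of any one flavour, the worst case takes at most 4 of each flavour, or every jellybean of a flavour that has fewer than 4.
That gives 2 + 3 + 1 + 1 + 2 + 2 + 4 + 1 + 4 + 2 + 1 = 23 jellybeans with no flavour reaching 5.
The next jellybean forces some flavour to 5, so 23 + 1 = 24.

24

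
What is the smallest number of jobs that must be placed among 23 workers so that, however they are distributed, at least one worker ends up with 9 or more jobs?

185

With 184 jobs one could put exactly 8 in each of the 23 workers, and no worker would reach 9.
By pigeonhole, one more job must land in a worker that already has 8, giving it 9.
So 23 × 8 + 1 = 185 jobs are required.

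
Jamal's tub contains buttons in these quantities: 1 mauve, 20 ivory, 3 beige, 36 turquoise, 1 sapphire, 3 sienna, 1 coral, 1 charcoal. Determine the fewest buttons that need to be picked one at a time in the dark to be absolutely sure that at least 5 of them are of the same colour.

By pigeonhole, the 8 colours are the holes; the buttons drawn are the pigeons.
To avoid 5 of any one colour, the worst case takes at most 4 of each colour, or every button of a colour that has fewer than 4.
That gives 1 + 4 + 3 + 4 + 1 + 3 + 1 + 1 = 18 buttons with no colour reaching 5.
The next button forces some colour to 5, so 18 + 1 = 19.

19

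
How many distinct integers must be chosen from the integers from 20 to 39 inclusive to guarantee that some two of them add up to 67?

15

Two chosen integers sum to 67 exactly when both halves of some pair {x, 67−x} with 28 ≤ x ≤ 67−x ≤ 39 are chosen — 6 such pairs.
The remaining 8 elements (those with no distinct partner in range) can never complete a 67-sum, so the worst case takes all of them and one from each pair: 8 + 6 = 14.
Pigeonhole: the 15th integer has to be the second member of some pair, so 14 + 1 = 15.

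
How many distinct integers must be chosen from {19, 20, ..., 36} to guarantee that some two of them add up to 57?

11

Two chosen integers sum to 57 exactly when both halves of some pair {x, 57−x} with 21 ≤ x ≤ 57−x ≤ 36 are chosen — 8 such pairs.
The remaining 2 elements (those with no distinct partner in range) can never complete a 57-sum, so the worst case takes all of them and one from each pair: 2 + 8 = 10.
By the pigeonhole principle, the 11th integer has to be the second member of some pair, so 10 + 1 = 11.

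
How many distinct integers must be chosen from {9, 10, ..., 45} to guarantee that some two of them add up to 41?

26

Two chosen integers sum to 41 exactly when both halves of some pair {x, 41−x} with 9 ≤ x ≤ 41−x ≤ 32 are chosen — 12 such pairs.
The remaining 13 elements (those with no distinct partner in range) can never complete a 41-sum, so the worst case takes all of them and one from each pair: 13 + 12 = 25.
Pigeonhole: the 26th integer has to be the second member of some pair, so 25 + 1 = 26.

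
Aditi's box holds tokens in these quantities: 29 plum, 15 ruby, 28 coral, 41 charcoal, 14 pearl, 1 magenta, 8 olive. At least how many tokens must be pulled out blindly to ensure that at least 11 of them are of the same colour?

60

Put each drawn token into a box by colour. The largest draw with every box below 11 takes min(count, 10) from each colour; colours with fewer than 10 contribute all they have.
Σ min(cᵢ, 10) = 10 + 10 + 10 + 10 + 10 + 1 + 8 = 59.
Draw number 59 + 1 = 60 must push one box to 11.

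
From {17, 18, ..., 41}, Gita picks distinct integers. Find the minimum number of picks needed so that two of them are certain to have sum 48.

A set avoiding the sum 48 can contain at most one of each pair {x, 48−x}, plus the 11 elements whose complement lies outside the range or equal to its own complement.
The integers 24, …, 41 (18 of them) are such a set: any two sum to at least 24+25 = 49 > 48.
By the pigeonhole principle, any 19th integer completes one of the 7 pairs, so 19 choices force a sum of 48.

19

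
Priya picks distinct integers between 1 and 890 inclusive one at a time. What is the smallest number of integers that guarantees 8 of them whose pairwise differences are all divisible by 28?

Integers whose pairwise differences are multiples of 28 are exactly those sharing a remainder mod 28. The 28 residue classes mod 28 are the pigeonholes.
With 196 integers one could put 7 in each residue class and have no class reach 8.
The 197th integer pushes some class to 8, so 28·7 + 1 = 197.

197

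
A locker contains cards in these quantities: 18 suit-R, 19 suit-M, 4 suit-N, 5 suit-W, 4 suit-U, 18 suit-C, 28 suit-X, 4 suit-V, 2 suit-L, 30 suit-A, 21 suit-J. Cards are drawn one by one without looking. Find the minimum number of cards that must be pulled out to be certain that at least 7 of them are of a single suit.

56

Pigeonhole: put each drawn card into a box by suit. The largest draw with every box below 7 takes min(count, 6) from each suit; suits with fewer than 6 contribute all they have.
Σ min(cᵢ, 6) = 6 + 6 + 4 + 5 + 4 + 6 + 6 + 4 + 2 + 6 + 6 = 55.
Draw number 55 + 1 = 56 must push one box to 7.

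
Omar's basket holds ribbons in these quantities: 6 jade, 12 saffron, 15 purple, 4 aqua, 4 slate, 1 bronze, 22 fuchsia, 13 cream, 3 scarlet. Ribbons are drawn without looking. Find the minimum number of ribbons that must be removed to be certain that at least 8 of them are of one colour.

An adversary could hand out at most 7 ribbons per colour (5 colours run out sooner): 6 + 7 + 7 + 4 + 4 + 1 + 7 + 7 + 3 = 46 ribbons and still no colour has 8.
One more ribbon lands in a colour already at 7, so 47 draws are enough and 46 are not.

47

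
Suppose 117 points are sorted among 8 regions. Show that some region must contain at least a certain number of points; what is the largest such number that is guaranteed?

The 8 regions are the holes and the 117 points are the pigeons.
If every region held at most 14 points, the total would be at most 8 × 14 = 112, which is less than 117.
So some region holds at least ⌈117/8⌉ = 15 points.

15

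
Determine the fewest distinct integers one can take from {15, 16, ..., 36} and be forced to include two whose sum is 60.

A set avoiding the sum 60 can contain at most one of each pair {x, 60−x}, plus the 10 elements whose complement lies outside the range or equal to its own complement.
The integers 15, …, 30 (16 of them) are such a set: any two sum to at least 15+16 = 31 and at most 29+30 = 59 < 60.
Pigeonhole: any 17th integer completes one of the 6 pairs, so 17 choices force a sum of 60.

17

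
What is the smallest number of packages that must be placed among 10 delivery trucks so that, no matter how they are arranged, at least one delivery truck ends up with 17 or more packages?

161

With 160 packages one could put exactly 16 in each of the 10 delivery trucks, and no delivery truck would reach 17.
By the pigeonhole principle, one more package must land in a delivery truck that already has 16, giving it 17.
So 10 × 16 + 1 = 161 packages are required.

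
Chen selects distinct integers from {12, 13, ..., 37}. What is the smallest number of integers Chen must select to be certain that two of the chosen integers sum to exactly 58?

19

Group the elements by complementary pair {x, 58−x}: {21,37}, {22,36}, {23,35}, …, giving 8 two-element pairs, the single value 29 (it cannot pair with itself since the integers are distinct), and 9 integers whose partner 58−x falls outside [12,37].
By the pigeonhole principle, treating each of those 18 groups as a pigeonhole, one can pick one integer per group — 18 integers — with no two summing to 58.
The 19th integer lands in an occupied pair, forcing a sum of 58.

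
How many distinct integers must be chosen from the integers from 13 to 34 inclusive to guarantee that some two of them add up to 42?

15

Two chosen integers sum to 42 exactly when both halves of some pair {x, 42−x} with 13 ≤ x ≤ 42−x ≤ 29 are chosen — 8 such pairs.
The remaining 6 elements (those with no distinct partner in range) can never complete a 42-sum, so the worst case takes all of them and one from each pair: 6 + 8 = 14.
By the pigeonhole principle, the 15th integer has to be the second member of some pair, so 14 + 1 = 15.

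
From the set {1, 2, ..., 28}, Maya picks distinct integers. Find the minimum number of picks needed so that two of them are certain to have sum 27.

Two chosen integers sum to 27 exactly when both halves of some pair {x, 27−x} with 1 ≤ x ≤ 27−x ≤ 26 are chosen — 13 such pairs.
The remaining 2 elements (those with no distinct partner in range) can never complete a 27-sum, so the worst case takes all of them and one from each pair: 2 + 13 = 15.
The 16th integer has to be the second member of some pair, so 15 + 1 = 16.

16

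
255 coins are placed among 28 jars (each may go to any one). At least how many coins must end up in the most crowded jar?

10

The 28 jars are the holes and the 255 coins are the pigeons.
If every jar held at most 9 coins, the total would be at most 28 × 9 = 252, which is less than 255.
So some jar holds at least ⌈255/28⌉ = 10 coins.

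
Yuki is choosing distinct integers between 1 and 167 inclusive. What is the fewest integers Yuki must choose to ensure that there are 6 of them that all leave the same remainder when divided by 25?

Pigeonhole: the 25 residue classes mod 25 are the pigeonholes.
With 125 integers one could put 5 in each residue class and have no class reach 6.
The 126th integer pushes some class to 6, so 25·5 + 1 = 126.

126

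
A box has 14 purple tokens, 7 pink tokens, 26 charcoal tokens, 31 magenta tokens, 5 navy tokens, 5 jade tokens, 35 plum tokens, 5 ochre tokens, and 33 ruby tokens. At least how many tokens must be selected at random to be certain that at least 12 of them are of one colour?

Pigeonhole: the 9 colours are the holes; the tokens drawn are the pigeons.
To avoid 12 of any one colour, the worst case takes at most 11 of each colour, or every token of a colour that has fewer than 11.
That gives 11 + 7 + 11 + 11 + 5 + 5 + 11 + 5 + 11 = 77 tokens with no colour reaching 12.
The next token forces some colour to 12, so 77 + 1 = 78.

78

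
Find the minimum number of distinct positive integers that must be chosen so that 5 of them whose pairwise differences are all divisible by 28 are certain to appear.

Integers whose pairwise differences are multiples of 28 are exactly those sharing a remainder mod 28. By the pigeonhole principle, the 28 residue classes mod 28 are the pigeonholes.
With 112 integers one could put 4 in each residue class and have no class reach 5.
The 113th integer pushes some class to 5, so 28·4 + 1 = 113.

113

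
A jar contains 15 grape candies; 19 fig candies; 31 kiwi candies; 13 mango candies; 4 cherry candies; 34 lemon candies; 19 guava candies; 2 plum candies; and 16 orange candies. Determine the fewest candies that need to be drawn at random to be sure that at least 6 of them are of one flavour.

The 9 flavours are the holes; the candies drawn are the pigeons.
To avoid 6 of any one flavour, the worst case takes at most 5 of each flavour, or every candy of a flavour that has fewer than 5.
That gives 5 + 5 + 5 + 5 + 4 + 5 + 5 + 2 + 5 = 41 candies with no flavour reaching 6.
The next candy forces some flavour to 6, so 41 + 1 = 42.

42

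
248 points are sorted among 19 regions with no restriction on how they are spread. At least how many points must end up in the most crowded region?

Pigeonhole: the 19 regions are the holes and the 248 points are the pigeons.
If every region held at most 13 points, the total would be at most 19 × 13 = 247, which is less than 248.
So some region holds at least ⌈248/19⌉ = 14 points.

14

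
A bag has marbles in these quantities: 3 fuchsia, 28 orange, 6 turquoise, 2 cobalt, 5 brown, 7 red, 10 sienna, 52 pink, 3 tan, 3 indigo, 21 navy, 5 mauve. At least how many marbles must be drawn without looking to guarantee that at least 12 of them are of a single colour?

78

The 12 colours are the holes; the marbles drawn are the pigeons.
To avoid 12 of any one colour, the worst case takes at most 11 of each colour, or every marble of a colour that has fewer than 11.
That gives 3 + 11 + 6 + 2 + 5 + 7 + 10 + 11 + 3 + 3 + 11 + 5 = 77 marbles with no colour reaching 12.
The next marble forces some colour to 12, so 77 + 1 = 78.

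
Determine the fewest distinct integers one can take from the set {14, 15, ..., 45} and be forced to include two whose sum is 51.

21

Two chosen integers sum to 51 exactly when both halves of some pair {x, 51−x} with 14 ≤ x ≤ 51−x ≤ 37 are chosen — 12 such pairs.
The remaining 8 elements (those with no distinct partner in range) can never complete a 51-sum, so the worst case takes all of them and one from each pair: 8 + 12 = 20.
The 21st integer has to be the second member of some pair, so 20 + 1 = 21.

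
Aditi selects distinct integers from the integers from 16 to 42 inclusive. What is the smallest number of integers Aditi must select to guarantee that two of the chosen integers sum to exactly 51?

A set avoiding the sum 51 can contain at most one of each pair {x, 51−x}, plus the 7 elements whose complement lies outside the range.
The integers 26, …, 42 (17 of them) are such a set: any two sum to at least 26+27 = 53 > 51.
By pigeonhole, any 18th integer completes one of the 10 pairs, so 18 choices force a sum of 51.

18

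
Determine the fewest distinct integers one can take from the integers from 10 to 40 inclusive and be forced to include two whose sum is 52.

Two chosen integers sum to 52 exactly when both halves of some pair {x, 52−x} with 12 ≤ x ≤ 52−x ≤ 40 are chosen — 14 such pairs.
The remaining 3 elements (those with no distinct partner in range) can never complete a 52-sum, so the worst case takes all of them and one from each pair: 3 + 14 = 17.
The 18th integer has to be the second member of some pair, so 17 + 1 = 18.

18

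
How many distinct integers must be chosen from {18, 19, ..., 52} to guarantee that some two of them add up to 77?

22

A set avoiding the sum 77 can contain at most one of each pair {x, 77−x}, plus the 7 elements whose complement lies outside the range.
The integers 18, …, 38 (21 of them) are such a set: any two sum to at least 18+19 = 37 and at most 37+38 = 75 < 77.
Pigeonhole: any 22nd integer completes one of the 14 pairs, so 22 choices force a sum of 77.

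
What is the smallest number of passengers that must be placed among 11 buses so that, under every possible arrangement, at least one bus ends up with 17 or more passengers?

177

With 176 passengers one could put exactly 16 in each of the 11 buses, and no bus would reach 17.
Pigeonhole: one more passenger must land in a bus that already has 16, giving it 17.
So 11 × 16 + 1 = 177 passengers are required.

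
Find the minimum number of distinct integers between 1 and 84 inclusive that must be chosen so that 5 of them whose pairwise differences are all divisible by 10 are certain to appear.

41

Integers whose pairwise differences are multiples of 10 are exactly those sharing a remainder mod 10. By pigeonhole, the 10 residue classes mod 10 are the pigeonholes.
With 40 integers one could put 4 in each residue class and have no class reach 5.
The 41st integer pushes some class to 5, so 10·4 + 1 = 41.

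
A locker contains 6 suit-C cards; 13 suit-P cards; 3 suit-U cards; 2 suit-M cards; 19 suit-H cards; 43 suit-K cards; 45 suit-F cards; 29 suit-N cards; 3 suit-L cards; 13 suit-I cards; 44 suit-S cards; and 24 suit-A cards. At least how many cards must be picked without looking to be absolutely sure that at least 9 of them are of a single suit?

79

An adversary could hand out at most 8 cards per suit (4 suits run out sooner): 6 + 8 + 3 + 2 + 8 + 8 + 8 + 8 + 3 + 8 + 8 + 8 = 78 cards and still no suit has 9.
One more card lands in a suit already at 8, so 79 draws are enough and 78 are not.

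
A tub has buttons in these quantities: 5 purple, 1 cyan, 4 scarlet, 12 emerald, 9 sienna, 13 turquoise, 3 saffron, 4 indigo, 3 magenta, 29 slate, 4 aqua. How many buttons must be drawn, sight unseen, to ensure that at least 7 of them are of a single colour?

An adversary could hand out at most 6 buttons per colour (7 colours run out sooner): 5 + 1 + 4 + 6 + 6 + 6 + 3 + 4 + 3 + 6 + 4 = 48 buttons and still no colour has 7.
One more button lands in a colour already at 6, so 49 draws are enough and 48 are not.

49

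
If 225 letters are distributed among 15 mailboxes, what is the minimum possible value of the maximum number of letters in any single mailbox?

15

By the pigeonhole principle, the 15 mailboxes are the holes and the 225 letters are the pigeons.
If every mailbox held at most 14 letters, the total would be at most 15 × 14 = 210, which is less than 225.
So some mailbox holds at least ⌈225/15⌉ = 15 letters.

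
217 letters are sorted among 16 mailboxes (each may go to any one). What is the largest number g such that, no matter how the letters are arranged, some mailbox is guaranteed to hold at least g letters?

Pigeonhole: the 16 mailboxes are the holes and the 217 letters are the pigeons.
If every mailbox held at most 13 letters, the total would be at most 16 × 13 = 208, which is less than 217.
So some mailbox holds at least ⌈217/16⌉ = 14 letters.

14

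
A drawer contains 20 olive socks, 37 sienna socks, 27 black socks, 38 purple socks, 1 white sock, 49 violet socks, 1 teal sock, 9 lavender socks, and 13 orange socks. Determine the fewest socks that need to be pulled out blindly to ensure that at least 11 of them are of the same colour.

Put each drawn sock into a box by colour. The largest draw with every box below 11 takes min(count, 10) from each colour; colours with fewer than 10 contribute all they have.
Σ min(cᵢ, 10) = 10 + 10 + 10 + 10 + 1 + 10 + 1 + 9 + 10 = 71.
Draw number 71 + 1 = 72 must push one box to 11.

72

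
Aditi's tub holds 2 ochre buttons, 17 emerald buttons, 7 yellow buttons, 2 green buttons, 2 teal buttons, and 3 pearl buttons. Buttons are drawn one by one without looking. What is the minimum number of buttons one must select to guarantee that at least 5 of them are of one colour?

18

An adversary could hand out at most 4 buttons per colour (4 colours run out sooner): 2 + 4 + 4 + 2 + 2 + 3 = 17 buttons and still no colour has 5.
By the pigeonhole principle, one more button lands in a colour already at 4, so 18 draws are enough and 17 are not.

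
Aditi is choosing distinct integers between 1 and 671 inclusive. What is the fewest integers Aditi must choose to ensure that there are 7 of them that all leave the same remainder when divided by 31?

187

By pigeonhole, the 31 residue classes mod 31 are the pigeonholes.
With 186 integers one could put 6 in each residue class and have no class reach 7.
The 187th integer pushes some class to 7, so 31·6 + 1 = 187.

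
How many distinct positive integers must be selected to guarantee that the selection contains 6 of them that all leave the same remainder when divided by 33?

By pigeonhole, the 33 residue classes mod 33 are the pigeonholes.
With 165 integers one could put 5 in each residue class and have no class reach 6.
The 166th integer pushes some class to 6, so 33·5 + 1 = 166.

166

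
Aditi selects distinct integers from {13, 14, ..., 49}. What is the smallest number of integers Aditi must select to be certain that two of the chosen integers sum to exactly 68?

23

Two chosen integers sum to 68 exactly when both halves of some pair {x, 68−x} with 19 ≤ x ≤ 68−x ≤ 49 are chosen — 15 such pairs.
The remaining 7 elements (those with no distinct partner in range) can never complete a 68-sum, so the worst case takes all of them and one from each pair: 7 + 15 = 22.
The 23rd integer has to be the second member of some pair, so 22 + 1 = 23.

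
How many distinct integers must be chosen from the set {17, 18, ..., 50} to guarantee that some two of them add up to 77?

23

Two chosen integers sum to 77 exactly when both halves of some pair {x, 77−x} with 27 ≤ x ≤ 77−x ≤ 50 are chosen — 12 such pairs.
The remaining 10 elements (those with no distinct partner in range) can never complete a 77-sum, so the worst case takes all of them and one from each pair: 10 + 12 = 22.
By pigeonhole, the 23rd integer has to be the second member of some pair, so 22 + 1 = 23.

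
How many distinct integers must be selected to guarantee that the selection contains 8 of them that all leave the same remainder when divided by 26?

183

The 26 residue classes mod 26 are the pigeonholes.
With 182 integers one could put 7 in each residue class and have no class reach 8.
The 183rd integer pushes some class to 8, so 26·7 + 1 = 183.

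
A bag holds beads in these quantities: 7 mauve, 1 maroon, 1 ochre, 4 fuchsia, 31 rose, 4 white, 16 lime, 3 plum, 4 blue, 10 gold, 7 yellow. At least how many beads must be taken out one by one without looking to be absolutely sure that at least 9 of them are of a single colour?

56

The 11 colours are the holes; the beads drawn are the pigeons.
To avoid 9 of any one colour, the worst case takes at most 8 of each colour, or every bead of a colour that has fewer than 8.
That gives 7 + 1 + 1 + 4 + 8 + 4 + 8 + 3 + 4 + 8 + 7 = 55 beads with no colour reaching 9.
The next bead forces some colour to 9, so 55 + 1 = 56.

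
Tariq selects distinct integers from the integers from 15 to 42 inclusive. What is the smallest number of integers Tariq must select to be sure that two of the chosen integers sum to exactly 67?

A set avoiding the sum 67 can contain at most one of each pair {x, 67−x}, plus the 10 elements whose complement lies outside the range.
The integers 15, …, 33 (19 of them) are such a set: any two sum to at least 15+16 = 31 and at most 32+33 = 65 < 67.
Any 20th integer completes one of the 9 pairs, so 20 choices force a sum of 67.

20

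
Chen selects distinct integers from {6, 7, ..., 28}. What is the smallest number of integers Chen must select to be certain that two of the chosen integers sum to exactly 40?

Two chosen integers sum to 40 exactly when both halves of some pair {x, 40−x} with 12 ≤ x ≤ 40−x ≤ 28 are chosen — 8 such pairs.
The remaining 7 elements (those with no distinct partner in range) can never complete a 40-sum, so the worst case takes all of them and one from each pair: 7 + 8 = 15.
By the pigeonhole principle, the 16th integer has to be the second member of some pair, so 15 + 1 = 16.

16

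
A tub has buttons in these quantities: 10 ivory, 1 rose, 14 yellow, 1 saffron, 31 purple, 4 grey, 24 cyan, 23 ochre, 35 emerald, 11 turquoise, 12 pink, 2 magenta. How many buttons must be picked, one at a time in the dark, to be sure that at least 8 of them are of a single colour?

Pigeonhole: the 12 colours are the holes; the buttons drawn are the pigeons.
To avoid 8 of any one colour, the worst case takes at most 7 of each colour, or every button of a colour that has fewer than 7.
That gives 7 + 1 + 7 + 1 + 7 + 4 + 7 + 7 + 7 + 7 + 7 + 2 = 64 buttons with no colour reaching 8.
The next button forces some colour to 8, so 64 + 1 = 65.

65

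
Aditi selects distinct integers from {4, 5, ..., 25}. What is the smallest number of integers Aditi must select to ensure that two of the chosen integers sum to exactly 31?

13

Group the elements by complementary pair {x, 31−x}: {6,25}, {7,24}, {8,23}, …, giving 10 two-element pairs and 2 integers whose partner 31−x falls outside [4,25].
By the pigeonhole principle, treating each of those 12 groups as a pigeonhole, one can pick one integer per group — 12 integers — with no two summing to 31.
The 13th integer lands in an occupied pair, forcing a sum of 31.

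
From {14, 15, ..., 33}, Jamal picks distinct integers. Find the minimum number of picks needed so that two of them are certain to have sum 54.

15

Group the elements by complementary pair {x, 54−x}: {21,33}, {22,32}, {23,31}, …, giving 6 two-element pairs, the single value 27 (it cannot pair with itself since the integers are distinct), and 7 integers whose partner 54−x falls outside [14,33].
Treating each of those 14 groups as a pigeonhole, one can pick one integer per group — 14 integers — with no two summing to 54.
The 15th integer lands in an occupied pair, forcing a sum of 54.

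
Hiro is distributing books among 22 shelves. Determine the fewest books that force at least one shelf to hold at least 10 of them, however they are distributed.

With 198 books one could put exactly 9 in each of the 22 shelves, and no shelf would reach 10.
By the pigeonhole principle, one more book must land in a shelf that already has 9, giving it 10.
So 22 × 9 + 1 = 199 books are required.

199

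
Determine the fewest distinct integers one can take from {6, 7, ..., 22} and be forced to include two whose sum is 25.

A set avoiding the sum 25 can contain at most one of each pair {x, 25−x}, plus the 3 elements whose complement lies outside the range.
The integers 13, …, 22 (10 of them) are such a set: any two sum to at least 13+14 = 27 > 25.
By pigeonhole, any 11th integer completes one of the 7 pairs, so 11 choices force a sum of 25.

11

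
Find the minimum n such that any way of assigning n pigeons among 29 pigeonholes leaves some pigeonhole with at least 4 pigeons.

88

With 87 pigeons one could put exactly 3 in each of the 29 pigeonholes, and no pigeonhole would reach 4.
One more pigeon must land in a pigeonhole that already has 3, giving it 4.
So 29 × 3 + 1 = 88 pigeons are required.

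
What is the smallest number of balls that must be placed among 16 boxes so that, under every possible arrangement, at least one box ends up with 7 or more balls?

With 96 balls one could put exactly 6 in each of the 16 boxes, and no box would reach 7.
By pigeonhole, one more ball must land in a box that already has 6, giving it 7.
So 16 × 6 + 1 = 97 balls are required.

97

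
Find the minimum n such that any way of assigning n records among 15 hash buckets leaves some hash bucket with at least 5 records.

With 60 records one could put exactly 4 in each of the 15 hash buckets, and no hash bucket would reach 5.
By pigeonhole, one more record must land in a hash bucket that already has 4, giving it 5.
So 15 × 4 + 1 = 61 records are required.

61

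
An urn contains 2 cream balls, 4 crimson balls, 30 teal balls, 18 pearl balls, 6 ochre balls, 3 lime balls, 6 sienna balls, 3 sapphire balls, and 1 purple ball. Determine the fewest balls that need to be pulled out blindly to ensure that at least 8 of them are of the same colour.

40

Put each drawn ball into a box by colour. The largest draw with every box below 8 takes min(count, 7) from each colour; colours with fewer than 7 contribute all they have.
Σ min(cᵢ, 7) = 2 + 4 + 7 + 7 + 6 + 3 + 6 + 3 + 1 = 39.
Draw number 39 + 1 = 40 must push one box to 8.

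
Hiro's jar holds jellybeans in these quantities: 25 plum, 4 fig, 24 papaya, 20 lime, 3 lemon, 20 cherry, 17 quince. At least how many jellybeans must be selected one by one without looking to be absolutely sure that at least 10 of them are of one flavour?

The 7 flavours are the holes; the jellybeans drawn are the pigeons.
To avoid 10 of any one flavour, the worst case takes at most 9 of each flavour, or every jellybean of a flavour that has fewer than 9.
That gives 9 + 4 + 9 + 9 + 3 + 9 + 9 = 52 jellybeans with no flavour reaching 10.
The next jellybean forces some flavour to 10, so 52 + 1 = 53.

53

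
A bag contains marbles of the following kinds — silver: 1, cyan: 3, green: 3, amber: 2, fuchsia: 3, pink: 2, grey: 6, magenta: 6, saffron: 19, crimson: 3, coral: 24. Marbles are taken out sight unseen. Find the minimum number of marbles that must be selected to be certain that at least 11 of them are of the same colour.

By pigeonhole, put each drawn marble into a box by colour. The largest draw with every box below 11 takes min(count, 10) from each colour; colours with fewer than 10 contribute all they have.
Σ min(cᵢ, 10) = 1 + 3 + 3 + 2 + 3 + 2 + 6 + 6 + 10 + 3 + 10 = 49.
Draw number 49 + 1 = 50 must push one box to 11.

50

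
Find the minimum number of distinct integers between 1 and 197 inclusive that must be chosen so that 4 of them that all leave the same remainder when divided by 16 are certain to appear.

49

The 16 residue classes mod 16 are the pigeonholes.
With 48 integers one could put 3 in each residue class and have no class reach 4.
The 49th integer pushes some class to 4, so 16·3 + 1 = 49.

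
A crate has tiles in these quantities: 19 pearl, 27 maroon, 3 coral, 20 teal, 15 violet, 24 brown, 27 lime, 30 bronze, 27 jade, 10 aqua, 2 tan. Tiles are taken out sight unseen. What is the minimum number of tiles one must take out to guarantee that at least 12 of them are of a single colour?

The 11 colours are the holes; the tiles drawn are the pigeons.
To avoid 12 of any one colour, the worst case takes at most 11 of each colour, or every tile of a colour that has fewer than 11.
That gives 11 + 11 + 3 + 11 + 11 + 11 + 11 + 11 + 11 + 10 + 2 = 103 tiles with no colour reaching 12.
The next tile forces some colour to 12, so 103 + 1 = 104.

104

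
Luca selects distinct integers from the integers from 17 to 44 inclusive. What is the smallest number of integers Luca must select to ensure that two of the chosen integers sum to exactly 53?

A set avoiding the sum 53 can contain at most one of each pair {x, 53−x}, plus the 8 elements whose complement lies outside the range.
The integers 27, …, 44 (18 of them) are such a set: any two sum to at least 27+28 = 55 > 53.
By pigeonhole, any 19th integer completes one of the 10 pairs, so 19 choices force a sum of 53.

19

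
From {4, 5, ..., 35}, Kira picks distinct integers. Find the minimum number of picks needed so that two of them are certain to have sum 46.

Two chosen integers sum to 46 exactly when both halves of some pair {x, 46−x} with 11 ≤ x ≤ 46−x ≤ 35 are chosen — 12 such pairs.
The remaining 8 elements (those with no distinct partner in range) can never complete a 46-sum, so the worst case takes all of them and one from each pair: 8 + 12 = 20.
By the pigeonhole principle, the 21st integer has to be the second member of some pair, so 20 + 1 = 21.

21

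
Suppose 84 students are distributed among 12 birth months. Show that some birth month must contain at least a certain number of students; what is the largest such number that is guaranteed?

The 12 birth months are the holes and the 84 students are the pigeons.
If every birth month held at most 6 students, the total would be at most 12 × 6 = 72, which is less than 84.
So some birth month holds at least ⌈84/12⌉ = 7 students.

7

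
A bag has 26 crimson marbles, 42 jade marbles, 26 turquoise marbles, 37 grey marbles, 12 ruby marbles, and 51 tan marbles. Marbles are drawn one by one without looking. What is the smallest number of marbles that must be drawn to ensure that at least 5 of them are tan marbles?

In the worst case for collecting tan marbles, every non-tan marble comes out first.
There are 26 + 42 + 26 + 37 + 12 = 143 non-tan marbles altogether.
After those, each further marble must be tan, so 143 + 5 = 148 draws guarantee 5 tan marbles.

148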